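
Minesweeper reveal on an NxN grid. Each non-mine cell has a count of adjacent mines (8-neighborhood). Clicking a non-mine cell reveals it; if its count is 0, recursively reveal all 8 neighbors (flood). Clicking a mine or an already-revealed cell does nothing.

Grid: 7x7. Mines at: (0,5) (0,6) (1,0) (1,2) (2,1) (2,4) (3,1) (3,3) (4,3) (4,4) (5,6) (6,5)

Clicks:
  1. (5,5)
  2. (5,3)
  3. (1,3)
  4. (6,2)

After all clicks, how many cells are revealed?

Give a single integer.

Click 1 (5,5) count=3: revealed 1 new [(5,5)] -> total=1
Click 2 (5,3) count=2: revealed 1 new [(5,3)] -> total=2
Click 3 (1,3) count=2: revealed 1 new [(1,3)] -> total=3
Click 4 (6,2) count=0: revealed 12 new [(4,0) (4,1) (4,2) (5,0) (5,1) (5,2) (5,4) (6,0) (6,1) (6,2) (6,3) (6,4)] -> total=15

Answer: 15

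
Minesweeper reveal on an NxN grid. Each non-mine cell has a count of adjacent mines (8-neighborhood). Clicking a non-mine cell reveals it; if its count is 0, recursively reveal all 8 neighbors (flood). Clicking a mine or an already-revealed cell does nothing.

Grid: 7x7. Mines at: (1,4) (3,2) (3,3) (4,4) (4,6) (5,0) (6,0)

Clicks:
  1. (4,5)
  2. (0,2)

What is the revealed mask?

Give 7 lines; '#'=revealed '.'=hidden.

Click 1 (4,5) count=2: revealed 1 new [(4,5)] -> total=1
Click 2 (0,2) count=0: revealed 16 new [(0,0) (0,1) (0,2) (0,3) (1,0) (1,1) (1,2) (1,3) (2,0) (2,1) (2,2) (2,3) (3,0) (3,1) (4,0) (4,1)] -> total=17

Answer: ####...
####...
####...
##.....
##...#.
.......
.......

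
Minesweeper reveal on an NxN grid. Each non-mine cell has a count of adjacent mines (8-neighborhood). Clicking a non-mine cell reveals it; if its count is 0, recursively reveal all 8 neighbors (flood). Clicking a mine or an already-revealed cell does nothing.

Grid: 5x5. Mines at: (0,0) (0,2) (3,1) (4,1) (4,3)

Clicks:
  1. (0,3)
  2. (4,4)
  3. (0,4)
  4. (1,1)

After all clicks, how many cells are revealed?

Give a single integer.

Answer: 13

Derivation:
Click 1 (0,3) count=1: revealed 1 new [(0,3)] -> total=1
Click 2 (4,4) count=1: revealed 1 new [(4,4)] -> total=2
Click 3 (0,4) count=0: revealed 10 new [(0,4) (1,2) (1,3) (1,4) (2,2) (2,3) (2,4) (3,2) (3,3) (3,4)] -> total=12
Click 4 (1,1) count=2: revealed 1 new [(1,1)] -> total=13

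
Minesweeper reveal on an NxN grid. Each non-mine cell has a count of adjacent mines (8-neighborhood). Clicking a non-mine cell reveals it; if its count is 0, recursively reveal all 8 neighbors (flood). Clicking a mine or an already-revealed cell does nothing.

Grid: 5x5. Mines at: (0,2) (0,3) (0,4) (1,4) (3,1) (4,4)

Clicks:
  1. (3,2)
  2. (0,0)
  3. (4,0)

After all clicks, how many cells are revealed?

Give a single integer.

Answer: 8

Derivation:
Click 1 (3,2) count=1: revealed 1 new [(3,2)] -> total=1
Click 2 (0,0) count=0: revealed 6 new [(0,0) (0,1) (1,0) (1,1) (2,0) (2,1)] -> total=7
Click 3 (4,0) count=1: revealed 1 new [(4,0)] -> total=8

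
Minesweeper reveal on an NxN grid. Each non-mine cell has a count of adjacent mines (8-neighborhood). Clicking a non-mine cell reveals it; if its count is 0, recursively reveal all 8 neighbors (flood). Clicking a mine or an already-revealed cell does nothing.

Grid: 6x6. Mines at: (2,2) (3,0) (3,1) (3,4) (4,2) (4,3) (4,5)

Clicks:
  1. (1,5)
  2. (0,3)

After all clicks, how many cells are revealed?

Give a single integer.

Click 1 (1,5) count=0: revealed 17 new [(0,0) (0,1) (0,2) (0,3) (0,4) (0,5) (1,0) (1,1) (1,2) (1,3) (1,4) (1,5) (2,0) (2,1) (2,3) (2,4) (2,5)] -> total=17
Click 2 (0,3) count=0: revealed 0 new [(none)] -> total=17

Answer: 17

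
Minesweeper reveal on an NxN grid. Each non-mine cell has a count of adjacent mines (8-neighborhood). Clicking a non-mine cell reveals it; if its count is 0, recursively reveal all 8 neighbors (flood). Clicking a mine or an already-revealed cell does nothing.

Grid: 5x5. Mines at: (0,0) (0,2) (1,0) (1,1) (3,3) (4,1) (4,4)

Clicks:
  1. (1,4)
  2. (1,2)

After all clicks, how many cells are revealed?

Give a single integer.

Click 1 (1,4) count=0: revealed 6 new [(0,3) (0,4) (1,3) (1,4) (2,3) (2,4)] -> total=6
Click 2 (1,2) count=2: revealed 1 new [(1,2)] -> total=7

Answer: 7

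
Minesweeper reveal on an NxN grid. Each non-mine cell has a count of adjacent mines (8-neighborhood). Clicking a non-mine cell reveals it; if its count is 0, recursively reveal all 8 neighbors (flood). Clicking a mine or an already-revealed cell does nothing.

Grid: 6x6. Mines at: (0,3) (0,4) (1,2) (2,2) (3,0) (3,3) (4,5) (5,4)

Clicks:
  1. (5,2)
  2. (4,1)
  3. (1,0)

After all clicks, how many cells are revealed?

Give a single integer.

Click 1 (5,2) count=0: revealed 8 new [(4,0) (4,1) (4,2) (4,3) (5,0) (5,1) (5,2) (5,3)] -> total=8
Click 2 (4,1) count=1: revealed 0 new [(none)] -> total=8
Click 3 (1,0) count=0: revealed 6 new [(0,0) (0,1) (1,0) (1,1) (2,0) (2,1)] -> total=14

Answer: 14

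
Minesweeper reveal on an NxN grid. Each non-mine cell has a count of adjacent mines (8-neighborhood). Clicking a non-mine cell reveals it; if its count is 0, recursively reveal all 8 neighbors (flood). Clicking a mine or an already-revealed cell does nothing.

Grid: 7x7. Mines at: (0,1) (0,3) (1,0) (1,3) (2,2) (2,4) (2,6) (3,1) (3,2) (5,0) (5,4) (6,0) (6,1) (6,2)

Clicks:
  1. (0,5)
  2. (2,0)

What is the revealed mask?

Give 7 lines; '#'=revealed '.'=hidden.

Click 1 (0,5) count=0: revealed 6 new [(0,4) (0,5) (0,6) (1,4) (1,5) (1,6)] -> total=6
Click 2 (2,0) count=2: revealed 1 new [(2,0)] -> total=7

Answer: ....###
....###
#......
.......
.......
.......
.......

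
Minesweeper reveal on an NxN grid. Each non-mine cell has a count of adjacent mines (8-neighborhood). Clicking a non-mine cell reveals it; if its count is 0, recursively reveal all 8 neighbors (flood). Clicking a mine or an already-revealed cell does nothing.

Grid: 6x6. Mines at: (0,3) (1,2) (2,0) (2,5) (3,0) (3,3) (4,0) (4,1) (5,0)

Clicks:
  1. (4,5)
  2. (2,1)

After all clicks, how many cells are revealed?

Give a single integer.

Answer: 11

Derivation:
Click 1 (4,5) count=0: revealed 10 new [(3,4) (3,5) (4,2) (4,3) (4,4) (4,5) (5,2) (5,3) (5,4) (5,5)] -> total=10
Click 2 (2,1) count=3: revealed 1 new [(2,1)] -> total=11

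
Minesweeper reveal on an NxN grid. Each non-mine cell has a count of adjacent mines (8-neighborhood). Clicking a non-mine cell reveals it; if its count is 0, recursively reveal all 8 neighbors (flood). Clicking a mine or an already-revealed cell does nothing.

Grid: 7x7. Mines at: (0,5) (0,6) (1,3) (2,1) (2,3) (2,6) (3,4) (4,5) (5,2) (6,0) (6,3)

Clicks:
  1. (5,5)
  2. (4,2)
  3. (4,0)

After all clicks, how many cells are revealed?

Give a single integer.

Answer: 8

Derivation:
Click 1 (5,5) count=1: revealed 1 new [(5,5)] -> total=1
Click 2 (4,2) count=1: revealed 1 new [(4,2)] -> total=2
Click 3 (4,0) count=0: revealed 6 new [(3,0) (3,1) (4,0) (4,1) (5,0) (5,1)] -> total=8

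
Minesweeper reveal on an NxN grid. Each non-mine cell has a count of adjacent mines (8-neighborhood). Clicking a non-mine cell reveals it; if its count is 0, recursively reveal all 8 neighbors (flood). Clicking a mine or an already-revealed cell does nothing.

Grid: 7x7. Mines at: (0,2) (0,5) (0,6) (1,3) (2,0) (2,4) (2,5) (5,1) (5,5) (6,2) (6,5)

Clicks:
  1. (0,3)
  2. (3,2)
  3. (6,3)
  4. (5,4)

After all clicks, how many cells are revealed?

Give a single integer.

Answer: 16

Derivation:
Click 1 (0,3) count=2: revealed 1 new [(0,3)] -> total=1
Click 2 (3,2) count=0: revealed 14 new [(2,1) (2,2) (2,3) (3,1) (3,2) (3,3) (3,4) (4,1) (4,2) (4,3) (4,4) (5,2) (5,3) (5,4)] -> total=15
Click 3 (6,3) count=1: revealed 1 new [(6,3)] -> total=16
Click 4 (5,4) count=2: revealed 0 new [(none)] -> total=16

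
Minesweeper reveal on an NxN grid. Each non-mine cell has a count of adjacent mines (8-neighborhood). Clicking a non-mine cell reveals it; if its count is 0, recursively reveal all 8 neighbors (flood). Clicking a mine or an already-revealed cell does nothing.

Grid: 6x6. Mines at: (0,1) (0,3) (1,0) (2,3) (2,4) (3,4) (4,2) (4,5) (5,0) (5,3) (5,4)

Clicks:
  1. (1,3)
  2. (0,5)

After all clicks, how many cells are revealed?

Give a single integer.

Answer: 5

Derivation:
Click 1 (1,3) count=3: revealed 1 new [(1,3)] -> total=1
Click 2 (0,5) count=0: revealed 4 new [(0,4) (0,5) (1,4) (1,5)] -> total=5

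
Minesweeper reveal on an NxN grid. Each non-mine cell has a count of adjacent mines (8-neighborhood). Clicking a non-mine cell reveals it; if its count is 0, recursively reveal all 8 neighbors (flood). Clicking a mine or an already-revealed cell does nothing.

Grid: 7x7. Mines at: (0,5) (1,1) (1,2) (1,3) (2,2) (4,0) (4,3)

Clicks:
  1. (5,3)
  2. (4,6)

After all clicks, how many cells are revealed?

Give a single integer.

Answer: 26

Derivation:
Click 1 (5,3) count=1: revealed 1 new [(5,3)] -> total=1
Click 2 (4,6) count=0: revealed 25 new [(1,4) (1,5) (1,6) (2,4) (2,5) (2,6) (3,4) (3,5) (3,6) (4,4) (4,5) (4,6) (5,0) (5,1) (5,2) (5,4) (5,5) (5,6) (6,0) (6,1) (6,2) (6,3) (6,4) (6,5) (6,6)] -> total=26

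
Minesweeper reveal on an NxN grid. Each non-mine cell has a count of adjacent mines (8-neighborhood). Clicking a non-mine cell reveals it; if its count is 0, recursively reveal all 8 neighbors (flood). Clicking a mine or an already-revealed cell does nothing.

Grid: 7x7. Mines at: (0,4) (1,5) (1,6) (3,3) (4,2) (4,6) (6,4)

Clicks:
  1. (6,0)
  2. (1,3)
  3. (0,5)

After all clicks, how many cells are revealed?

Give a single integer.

Answer: 26

Derivation:
Click 1 (6,0) count=0: revealed 25 new [(0,0) (0,1) (0,2) (0,3) (1,0) (1,1) (1,2) (1,3) (2,0) (2,1) (2,2) (2,3) (3,0) (3,1) (3,2) (4,0) (4,1) (5,0) (5,1) (5,2) (5,3) (6,0) (6,1) (6,2) (6,3)] -> total=25
Click 2 (1,3) count=1: revealed 0 new [(none)] -> total=25
Click 3 (0,5) count=3: revealed 1 new [(0,5)] -> total=26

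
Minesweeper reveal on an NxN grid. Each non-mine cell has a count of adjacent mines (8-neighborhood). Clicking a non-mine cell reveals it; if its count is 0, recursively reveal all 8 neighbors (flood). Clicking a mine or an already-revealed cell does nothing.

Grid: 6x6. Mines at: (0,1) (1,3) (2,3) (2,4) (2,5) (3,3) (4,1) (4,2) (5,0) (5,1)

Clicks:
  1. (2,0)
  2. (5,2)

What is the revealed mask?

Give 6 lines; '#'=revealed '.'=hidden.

Click 1 (2,0) count=0: revealed 9 new [(1,0) (1,1) (1,2) (2,0) (2,1) (2,2) (3,0) (3,1) (3,2)] -> total=9
Click 2 (5,2) count=3: revealed 1 new [(5,2)] -> total=10

Answer: ......
###...
###...
###...
......
..#...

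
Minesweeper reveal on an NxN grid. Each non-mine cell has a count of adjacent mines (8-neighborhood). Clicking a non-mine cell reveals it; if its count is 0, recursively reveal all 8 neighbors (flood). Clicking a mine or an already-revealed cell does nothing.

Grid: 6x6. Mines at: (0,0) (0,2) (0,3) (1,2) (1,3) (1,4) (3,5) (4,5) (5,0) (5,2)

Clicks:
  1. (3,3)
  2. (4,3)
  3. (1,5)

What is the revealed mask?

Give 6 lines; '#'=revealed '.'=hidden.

Answer: ......
##...#
#####.
#####.
#####.
......

Derivation:
Click 1 (3,3) count=0: revealed 17 new [(1,0) (1,1) (2,0) (2,1) (2,2) (2,3) (2,4) (3,0) (3,1) (3,2) (3,3) (3,4) (4,0) (4,1) (4,2) (4,3) (4,4)] -> total=17
Click 2 (4,3) count=1: revealed 0 new [(none)] -> total=17
Click 3 (1,5) count=1: revealed 1 new [(1,5)] -> total=18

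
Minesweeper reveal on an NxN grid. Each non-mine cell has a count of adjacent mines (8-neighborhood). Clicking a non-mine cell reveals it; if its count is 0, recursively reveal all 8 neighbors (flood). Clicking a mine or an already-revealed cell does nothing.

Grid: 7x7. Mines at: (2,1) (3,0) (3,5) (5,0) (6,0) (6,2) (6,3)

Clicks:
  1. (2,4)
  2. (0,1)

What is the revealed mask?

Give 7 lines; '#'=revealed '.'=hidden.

Click 1 (2,4) count=1: revealed 1 new [(2,4)] -> total=1
Click 2 (0,1) count=0: revealed 30 new [(0,0) (0,1) (0,2) (0,3) (0,4) (0,5) (0,6) (1,0) (1,1) (1,2) (1,3) (1,4) (1,5) (1,6) (2,2) (2,3) (2,5) (2,6) (3,1) (3,2) (3,3) (3,4) (4,1) (4,2) (4,3) (4,4) (5,1) (5,2) (5,3) (5,4)] -> total=31

Answer: #######
#######
..#####
.####..
.####..
.####..
.......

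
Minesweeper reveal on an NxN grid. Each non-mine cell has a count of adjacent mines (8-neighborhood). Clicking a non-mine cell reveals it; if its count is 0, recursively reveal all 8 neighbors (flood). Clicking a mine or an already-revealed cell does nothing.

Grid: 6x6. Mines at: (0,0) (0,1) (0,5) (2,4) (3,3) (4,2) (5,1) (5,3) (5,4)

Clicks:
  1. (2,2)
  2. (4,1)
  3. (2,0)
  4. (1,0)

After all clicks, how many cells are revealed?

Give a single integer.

Answer: 11

Derivation:
Click 1 (2,2) count=1: revealed 1 new [(2,2)] -> total=1
Click 2 (4,1) count=2: revealed 1 new [(4,1)] -> total=2
Click 3 (2,0) count=0: revealed 9 new [(1,0) (1,1) (1,2) (2,0) (2,1) (3,0) (3,1) (3,2) (4,0)] -> total=11
Click 4 (1,0) count=2: revealed 0 new [(none)] -> total=11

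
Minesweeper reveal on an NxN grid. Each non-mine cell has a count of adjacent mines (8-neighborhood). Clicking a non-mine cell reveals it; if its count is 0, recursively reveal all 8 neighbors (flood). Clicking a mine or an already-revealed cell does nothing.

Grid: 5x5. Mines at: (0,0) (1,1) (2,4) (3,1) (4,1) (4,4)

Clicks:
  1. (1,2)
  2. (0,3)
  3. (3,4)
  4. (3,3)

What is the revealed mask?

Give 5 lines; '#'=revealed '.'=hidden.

Answer: ..###
..###
.....
...##
.....

Derivation:
Click 1 (1,2) count=1: revealed 1 new [(1,2)] -> total=1
Click 2 (0,3) count=0: revealed 5 new [(0,2) (0,3) (0,4) (1,3) (1,4)] -> total=6
Click 3 (3,4) count=2: revealed 1 new [(3,4)] -> total=7
Click 4 (3,3) count=2: revealed 1 new [(3,3)] -> total=8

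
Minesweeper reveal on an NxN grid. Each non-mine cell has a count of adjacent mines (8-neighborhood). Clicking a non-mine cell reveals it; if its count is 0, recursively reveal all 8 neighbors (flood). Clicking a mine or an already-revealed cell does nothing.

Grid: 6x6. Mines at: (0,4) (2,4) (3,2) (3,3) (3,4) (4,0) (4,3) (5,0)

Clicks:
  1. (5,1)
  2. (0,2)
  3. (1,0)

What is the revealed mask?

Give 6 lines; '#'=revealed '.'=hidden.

Answer: ####..
####..
####..
##....
......
.#....

Derivation:
Click 1 (5,1) count=2: revealed 1 new [(5,1)] -> total=1
Click 2 (0,2) count=0: revealed 14 new [(0,0) (0,1) (0,2) (0,3) (1,0) (1,1) (1,2) (1,3) (2,0) (2,1) (2,2) (2,3) (3,0) (3,1)] -> total=15
Click 3 (1,0) count=0: revealed 0 new [(none)] -> total=15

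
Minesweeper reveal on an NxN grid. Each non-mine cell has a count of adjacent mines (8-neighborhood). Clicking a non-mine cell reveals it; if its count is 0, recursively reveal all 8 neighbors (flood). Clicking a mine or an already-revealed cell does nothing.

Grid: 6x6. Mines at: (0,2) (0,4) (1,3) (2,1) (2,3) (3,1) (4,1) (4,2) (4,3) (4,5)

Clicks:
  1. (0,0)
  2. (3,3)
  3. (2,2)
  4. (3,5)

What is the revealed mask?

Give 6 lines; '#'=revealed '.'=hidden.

Click 1 (0,0) count=0: revealed 4 new [(0,0) (0,1) (1,0) (1,1)] -> total=4
Click 2 (3,3) count=3: revealed 1 new [(3,3)] -> total=5
Click 3 (2,2) count=4: revealed 1 new [(2,2)] -> total=6
Click 4 (3,5) count=1: revealed 1 new [(3,5)] -> total=7

Answer: ##....
##....
..#...
...#.#
......
......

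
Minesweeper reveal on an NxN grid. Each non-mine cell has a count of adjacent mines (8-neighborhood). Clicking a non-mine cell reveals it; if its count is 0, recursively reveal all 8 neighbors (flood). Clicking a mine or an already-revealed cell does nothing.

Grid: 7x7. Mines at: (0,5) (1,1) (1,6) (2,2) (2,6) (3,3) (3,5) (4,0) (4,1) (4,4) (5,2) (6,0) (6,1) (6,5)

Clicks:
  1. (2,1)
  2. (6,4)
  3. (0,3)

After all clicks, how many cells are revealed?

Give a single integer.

Click 1 (2,1) count=2: revealed 1 new [(2,1)] -> total=1
Click 2 (6,4) count=1: revealed 1 new [(6,4)] -> total=2
Click 3 (0,3) count=0: revealed 6 new [(0,2) (0,3) (0,4) (1,2) (1,3) (1,4)] -> total=8

Answer: 8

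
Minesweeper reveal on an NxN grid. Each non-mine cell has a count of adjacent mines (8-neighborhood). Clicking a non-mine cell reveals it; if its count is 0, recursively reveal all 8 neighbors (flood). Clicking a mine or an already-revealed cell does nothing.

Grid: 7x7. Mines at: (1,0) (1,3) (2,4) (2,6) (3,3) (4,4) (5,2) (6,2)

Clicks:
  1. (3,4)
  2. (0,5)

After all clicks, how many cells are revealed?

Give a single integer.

Answer: 7

Derivation:
Click 1 (3,4) count=3: revealed 1 new [(3,4)] -> total=1
Click 2 (0,5) count=0: revealed 6 new [(0,4) (0,5) (0,6) (1,4) (1,5) (1,6)] -> total=7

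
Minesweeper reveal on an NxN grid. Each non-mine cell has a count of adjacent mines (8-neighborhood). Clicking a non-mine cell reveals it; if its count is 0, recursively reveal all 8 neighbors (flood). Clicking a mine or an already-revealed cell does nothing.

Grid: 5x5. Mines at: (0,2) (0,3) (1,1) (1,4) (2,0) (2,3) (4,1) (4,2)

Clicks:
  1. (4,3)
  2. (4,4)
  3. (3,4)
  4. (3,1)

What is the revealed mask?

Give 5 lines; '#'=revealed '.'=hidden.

Answer: .....
.....
.....
.#.##
...##

Derivation:
Click 1 (4,3) count=1: revealed 1 new [(4,3)] -> total=1
Click 2 (4,4) count=0: revealed 3 new [(3,3) (3,4) (4,4)] -> total=4
Click 3 (3,4) count=1: revealed 0 new [(none)] -> total=4
Click 4 (3,1) count=3: revealed 1 new [(3,1)] -> total=5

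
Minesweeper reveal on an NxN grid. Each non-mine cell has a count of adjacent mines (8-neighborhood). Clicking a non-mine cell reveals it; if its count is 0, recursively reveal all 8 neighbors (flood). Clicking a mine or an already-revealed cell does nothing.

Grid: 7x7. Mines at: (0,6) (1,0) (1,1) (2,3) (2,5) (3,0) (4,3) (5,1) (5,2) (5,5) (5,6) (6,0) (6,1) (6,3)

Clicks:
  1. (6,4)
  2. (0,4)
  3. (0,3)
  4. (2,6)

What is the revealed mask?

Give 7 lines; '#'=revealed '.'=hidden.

Answer: ..####.
..####.
......#
.......
.......
.......
....#..

Derivation:
Click 1 (6,4) count=2: revealed 1 new [(6,4)] -> total=1
Click 2 (0,4) count=0: revealed 8 new [(0,2) (0,3) (0,4) (0,5) (1,2) (1,3) (1,4) (1,5)] -> total=9
Click 3 (0,3) count=0: revealed 0 new [(none)] -> total=9
Click 4 (2,6) count=1: revealed 1 new [(2,6)] -> total=10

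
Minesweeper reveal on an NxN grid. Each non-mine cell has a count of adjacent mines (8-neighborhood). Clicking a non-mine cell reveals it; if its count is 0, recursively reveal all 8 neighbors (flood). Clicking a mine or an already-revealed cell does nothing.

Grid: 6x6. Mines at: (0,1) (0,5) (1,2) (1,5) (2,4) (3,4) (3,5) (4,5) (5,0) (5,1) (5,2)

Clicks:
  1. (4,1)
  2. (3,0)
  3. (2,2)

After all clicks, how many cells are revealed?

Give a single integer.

Answer: 14

Derivation:
Click 1 (4,1) count=3: revealed 1 new [(4,1)] -> total=1
Click 2 (3,0) count=0: revealed 13 new [(1,0) (1,1) (2,0) (2,1) (2,2) (2,3) (3,0) (3,1) (3,2) (3,3) (4,0) (4,2) (4,3)] -> total=14
Click 3 (2,2) count=1: revealed 0 new [(none)] -> total=14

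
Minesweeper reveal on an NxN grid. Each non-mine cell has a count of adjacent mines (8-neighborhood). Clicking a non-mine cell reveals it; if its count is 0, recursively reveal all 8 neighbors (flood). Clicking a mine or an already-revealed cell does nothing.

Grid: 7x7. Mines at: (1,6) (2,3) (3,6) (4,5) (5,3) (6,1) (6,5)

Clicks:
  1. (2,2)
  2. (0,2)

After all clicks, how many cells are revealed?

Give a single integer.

Click 1 (2,2) count=1: revealed 1 new [(2,2)] -> total=1
Click 2 (0,2) count=0: revealed 23 new [(0,0) (0,1) (0,2) (0,3) (0,4) (0,5) (1,0) (1,1) (1,2) (1,3) (1,4) (1,5) (2,0) (2,1) (3,0) (3,1) (3,2) (4,0) (4,1) (4,2) (5,0) (5,1) (5,2)] -> total=24

Answer: 24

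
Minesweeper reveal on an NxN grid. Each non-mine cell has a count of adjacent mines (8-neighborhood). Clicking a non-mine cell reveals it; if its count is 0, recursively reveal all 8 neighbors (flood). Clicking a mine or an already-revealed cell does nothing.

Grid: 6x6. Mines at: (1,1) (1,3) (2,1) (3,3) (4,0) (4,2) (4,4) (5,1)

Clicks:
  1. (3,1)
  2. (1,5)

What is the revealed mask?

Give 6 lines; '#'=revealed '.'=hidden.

Click 1 (3,1) count=3: revealed 1 new [(3,1)] -> total=1
Click 2 (1,5) count=0: revealed 8 new [(0,4) (0,5) (1,4) (1,5) (2,4) (2,5) (3,4) (3,5)] -> total=9

Answer: ....##
....##
....##
.#..##
......
......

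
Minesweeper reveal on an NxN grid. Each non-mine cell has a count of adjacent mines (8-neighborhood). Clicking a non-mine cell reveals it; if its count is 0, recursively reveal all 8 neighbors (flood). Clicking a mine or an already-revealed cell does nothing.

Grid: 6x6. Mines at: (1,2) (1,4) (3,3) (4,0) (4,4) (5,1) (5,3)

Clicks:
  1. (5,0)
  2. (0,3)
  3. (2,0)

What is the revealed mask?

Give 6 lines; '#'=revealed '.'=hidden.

Answer: ##.#..
##....
##....
##....
......
#.....

Derivation:
Click 1 (5,0) count=2: revealed 1 new [(5,0)] -> total=1
Click 2 (0,3) count=2: revealed 1 new [(0,3)] -> total=2
Click 3 (2,0) count=0: revealed 8 new [(0,0) (0,1) (1,0) (1,1) (2,0) (2,1) (3,0) (3,1)] -> total=10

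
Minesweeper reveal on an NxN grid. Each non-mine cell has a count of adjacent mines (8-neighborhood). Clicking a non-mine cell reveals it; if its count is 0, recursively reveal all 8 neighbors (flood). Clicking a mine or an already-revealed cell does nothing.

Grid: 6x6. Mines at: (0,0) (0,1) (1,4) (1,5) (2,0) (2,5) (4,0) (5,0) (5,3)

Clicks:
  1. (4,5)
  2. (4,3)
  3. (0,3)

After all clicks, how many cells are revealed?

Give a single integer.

Click 1 (4,5) count=0: revealed 6 new [(3,4) (3,5) (4,4) (4,5) (5,4) (5,5)] -> total=6
Click 2 (4,3) count=1: revealed 1 new [(4,3)] -> total=7
Click 3 (0,3) count=1: revealed 1 new [(0,3)] -> total=8

Answer: 8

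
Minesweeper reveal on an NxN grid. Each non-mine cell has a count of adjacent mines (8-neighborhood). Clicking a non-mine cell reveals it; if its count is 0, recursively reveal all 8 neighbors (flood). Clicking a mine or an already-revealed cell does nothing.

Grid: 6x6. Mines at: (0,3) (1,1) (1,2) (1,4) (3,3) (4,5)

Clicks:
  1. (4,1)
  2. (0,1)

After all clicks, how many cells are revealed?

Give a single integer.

Click 1 (4,1) count=0: revealed 16 new [(2,0) (2,1) (2,2) (3,0) (3,1) (3,2) (4,0) (4,1) (4,2) (4,3) (4,4) (5,0) (5,1) (5,2) (5,3) (5,4)] -> total=16
Click 2 (0,1) count=2: revealed 1 new [(0,1)] -> total=17

Answer: 17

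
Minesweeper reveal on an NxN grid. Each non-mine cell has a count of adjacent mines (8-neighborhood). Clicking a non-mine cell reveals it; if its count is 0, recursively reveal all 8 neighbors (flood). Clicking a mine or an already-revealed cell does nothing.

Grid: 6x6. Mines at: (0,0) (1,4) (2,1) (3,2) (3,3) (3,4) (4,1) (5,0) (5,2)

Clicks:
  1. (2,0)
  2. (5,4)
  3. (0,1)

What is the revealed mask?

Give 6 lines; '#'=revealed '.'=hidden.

Click 1 (2,0) count=1: revealed 1 new [(2,0)] -> total=1
Click 2 (5,4) count=0: revealed 6 new [(4,3) (4,4) (4,5) (5,3) (5,4) (5,5)] -> total=7
Click 3 (0,1) count=1: revealed 1 new [(0,1)] -> total=8

Answer: .#....
......
#.....
......
...###
...###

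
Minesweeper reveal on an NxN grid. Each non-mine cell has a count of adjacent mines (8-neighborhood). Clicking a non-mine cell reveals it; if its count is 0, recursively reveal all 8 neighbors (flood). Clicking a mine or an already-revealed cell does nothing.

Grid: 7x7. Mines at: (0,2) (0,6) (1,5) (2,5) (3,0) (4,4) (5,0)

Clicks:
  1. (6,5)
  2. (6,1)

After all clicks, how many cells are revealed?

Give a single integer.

Answer: 31

Derivation:
Click 1 (6,5) count=0: revealed 31 new [(1,1) (1,2) (1,3) (1,4) (2,1) (2,2) (2,3) (2,4) (3,1) (3,2) (3,3) (3,4) (3,5) (3,6) (4,1) (4,2) (4,3) (4,5) (4,6) (5,1) (5,2) (5,3) (5,4) (5,5) (5,6) (6,1) (6,2) (6,3) (6,4) (6,5) (6,6)] -> total=31
Click 2 (6,1) count=1: revealed 0 new [(none)] -> total=31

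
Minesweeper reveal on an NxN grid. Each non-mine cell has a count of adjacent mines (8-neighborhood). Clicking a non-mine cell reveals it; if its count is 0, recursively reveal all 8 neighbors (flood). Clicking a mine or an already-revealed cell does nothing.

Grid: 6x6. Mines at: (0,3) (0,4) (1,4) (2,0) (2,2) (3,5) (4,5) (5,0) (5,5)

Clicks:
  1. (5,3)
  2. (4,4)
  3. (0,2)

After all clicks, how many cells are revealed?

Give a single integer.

Answer: 13

Derivation:
Click 1 (5,3) count=0: revealed 12 new [(3,1) (3,2) (3,3) (3,4) (4,1) (4,2) (4,3) (4,4) (5,1) (5,2) (5,3) (5,4)] -> total=12
Click 2 (4,4) count=3: revealed 0 new [(none)] -> total=12
Click 3 (0,2) count=1: revealed 1 new [(0,2)] -> total=13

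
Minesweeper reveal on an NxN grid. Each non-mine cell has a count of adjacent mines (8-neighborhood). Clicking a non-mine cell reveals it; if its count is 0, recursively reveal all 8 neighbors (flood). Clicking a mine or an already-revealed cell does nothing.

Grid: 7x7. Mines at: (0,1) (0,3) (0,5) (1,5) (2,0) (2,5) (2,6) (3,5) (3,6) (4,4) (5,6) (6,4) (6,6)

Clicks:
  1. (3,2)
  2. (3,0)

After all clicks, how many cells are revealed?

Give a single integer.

Click 1 (3,2) count=0: revealed 25 new [(1,1) (1,2) (1,3) (1,4) (2,1) (2,2) (2,3) (2,4) (3,0) (3,1) (3,2) (3,3) (3,4) (4,0) (4,1) (4,2) (4,3) (5,0) (5,1) (5,2) (5,3) (6,0) (6,1) (6,2) (6,3)] -> total=25
Click 2 (3,0) count=1: revealed 0 new [(none)] -> total=25

Answer: 25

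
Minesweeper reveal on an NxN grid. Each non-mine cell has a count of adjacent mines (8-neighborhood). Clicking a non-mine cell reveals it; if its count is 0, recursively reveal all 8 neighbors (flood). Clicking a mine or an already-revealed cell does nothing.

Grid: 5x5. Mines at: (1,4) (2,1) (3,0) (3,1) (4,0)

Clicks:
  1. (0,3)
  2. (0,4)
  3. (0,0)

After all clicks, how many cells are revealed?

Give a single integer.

Click 1 (0,3) count=1: revealed 1 new [(0,3)] -> total=1
Click 2 (0,4) count=1: revealed 1 new [(0,4)] -> total=2
Click 3 (0,0) count=0: revealed 7 new [(0,0) (0,1) (0,2) (1,0) (1,1) (1,2) (1,3)] -> total=9

Answer: 9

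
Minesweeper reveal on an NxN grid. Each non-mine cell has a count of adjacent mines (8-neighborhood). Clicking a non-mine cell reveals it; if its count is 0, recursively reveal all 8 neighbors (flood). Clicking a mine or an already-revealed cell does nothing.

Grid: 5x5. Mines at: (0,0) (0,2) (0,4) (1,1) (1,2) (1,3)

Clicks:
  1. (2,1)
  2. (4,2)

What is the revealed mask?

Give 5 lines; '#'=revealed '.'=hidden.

Answer: .....
.....
#####
#####
#####

Derivation:
Click 1 (2,1) count=2: revealed 1 new [(2,1)] -> total=1
Click 2 (4,2) count=0: revealed 14 new [(2,0) (2,2) (2,3) (2,4) (3,0) (3,1) (3,2) (3,3) (3,4) (4,0) (4,1) (4,2) (4,3) (4,4)] -> total=15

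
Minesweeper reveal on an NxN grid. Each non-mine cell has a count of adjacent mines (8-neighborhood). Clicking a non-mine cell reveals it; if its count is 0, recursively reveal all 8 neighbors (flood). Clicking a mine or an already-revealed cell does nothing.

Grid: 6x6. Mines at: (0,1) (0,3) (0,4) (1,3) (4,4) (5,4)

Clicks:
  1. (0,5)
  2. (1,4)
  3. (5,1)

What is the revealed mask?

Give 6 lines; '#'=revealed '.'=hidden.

Answer: .....#
###.#.
####..
####..
####..
####..

Derivation:
Click 1 (0,5) count=1: revealed 1 new [(0,5)] -> total=1
Click 2 (1,4) count=3: revealed 1 new [(1,4)] -> total=2
Click 3 (5,1) count=0: revealed 19 new [(1,0) (1,1) (1,2) (2,0) (2,1) (2,2) (2,3) (3,0) (3,1) (3,2) (3,3) (4,0) (4,1) (4,2) (4,3) (5,0) (5,1) (5,2) (5,3)] -> total=21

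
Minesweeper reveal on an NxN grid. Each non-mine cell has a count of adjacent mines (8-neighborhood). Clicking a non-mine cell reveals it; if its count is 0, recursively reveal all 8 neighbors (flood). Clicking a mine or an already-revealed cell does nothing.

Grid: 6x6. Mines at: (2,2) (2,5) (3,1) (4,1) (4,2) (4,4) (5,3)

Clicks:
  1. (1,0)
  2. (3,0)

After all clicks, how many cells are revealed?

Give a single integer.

Answer: 15

Derivation:
Click 1 (1,0) count=0: revealed 14 new [(0,0) (0,1) (0,2) (0,3) (0,4) (0,5) (1,0) (1,1) (1,2) (1,3) (1,4) (1,5) (2,0) (2,1)] -> total=14
Click 2 (3,0) count=2: revealed 1 new [(3,0)] -> total=15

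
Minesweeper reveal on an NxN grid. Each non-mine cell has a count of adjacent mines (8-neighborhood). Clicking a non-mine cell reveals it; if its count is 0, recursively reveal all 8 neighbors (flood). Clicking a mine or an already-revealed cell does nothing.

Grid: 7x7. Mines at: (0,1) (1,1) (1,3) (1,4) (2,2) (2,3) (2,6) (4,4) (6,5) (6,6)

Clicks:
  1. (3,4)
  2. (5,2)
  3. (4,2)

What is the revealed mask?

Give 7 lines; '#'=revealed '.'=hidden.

Answer: .......
.......
##.....
#####..
####...
#####..
#####..

Derivation:
Click 1 (3,4) count=2: revealed 1 new [(3,4)] -> total=1
Click 2 (5,2) count=0: revealed 20 new [(2,0) (2,1) (3,0) (3,1) (3,2) (3,3) (4,0) (4,1) (4,2) (4,3) (5,0) (5,1) (5,2) (5,3) (5,4) (6,0) (6,1) (6,2) (6,3) (6,4)] -> total=21
Click 3 (4,2) count=0: revealed 0 new [(none)] -> total=21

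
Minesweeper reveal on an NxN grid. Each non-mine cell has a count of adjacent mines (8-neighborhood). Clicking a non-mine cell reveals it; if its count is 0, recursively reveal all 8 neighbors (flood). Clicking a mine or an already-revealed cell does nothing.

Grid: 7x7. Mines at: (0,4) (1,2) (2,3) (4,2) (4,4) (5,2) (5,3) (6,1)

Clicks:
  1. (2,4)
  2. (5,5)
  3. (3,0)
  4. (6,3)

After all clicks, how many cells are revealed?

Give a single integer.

Click 1 (2,4) count=1: revealed 1 new [(2,4)] -> total=1
Click 2 (5,5) count=1: revealed 1 new [(5,5)] -> total=2
Click 3 (3,0) count=0: revealed 12 new [(0,0) (0,1) (1,0) (1,1) (2,0) (2,1) (3,0) (3,1) (4,0) (4,1) (5,0) (5,1)] -> total=14
Click 4 (6,3) count=2: revealed 1 new [(6,3)] -> total=15

Answer: 15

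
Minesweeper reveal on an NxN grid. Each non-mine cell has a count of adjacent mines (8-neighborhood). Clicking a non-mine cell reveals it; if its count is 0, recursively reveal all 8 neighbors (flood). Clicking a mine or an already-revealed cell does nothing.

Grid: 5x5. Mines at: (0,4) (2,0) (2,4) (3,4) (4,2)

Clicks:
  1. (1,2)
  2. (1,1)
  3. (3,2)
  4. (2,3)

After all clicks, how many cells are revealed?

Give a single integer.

Click 1 (1,2) count=0: revealed 14 new [(0,0) (0,1) (0,2) (0,3) (1,0) (1,1) (1,2) (1,3) (2,1) (2,2) (2,3) (3,1) (3,2) (3,3)] -> total=14
Click 2 (1,1) count=1: revealed 0 new [(none)] -> total=14
Click 3 (3,2) count=1: revealed 0 new [(none)] -> total=14
Click 4 (2,3) count=2: revealed 0 new [(none)] -> total=14

Answer: 14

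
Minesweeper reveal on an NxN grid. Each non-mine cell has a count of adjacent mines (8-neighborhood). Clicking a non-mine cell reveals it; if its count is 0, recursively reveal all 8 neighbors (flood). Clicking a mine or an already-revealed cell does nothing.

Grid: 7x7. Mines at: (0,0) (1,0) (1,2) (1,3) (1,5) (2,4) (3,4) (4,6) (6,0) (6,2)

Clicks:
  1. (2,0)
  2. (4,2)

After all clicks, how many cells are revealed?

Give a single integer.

Click 1 (2,0) count=1: revealed 1 new [(2,0)] -> total=1
Click 2 (4,2) count=0: revealed 15 new [(2,1) (2,2) (2,3) (3,0) (3,1) (3,2) (3,3) (4,0) (4,1) (4,2) (4,3) (5,0) (5,1) (5,2) (5,3)] -> total=16

Answer: 16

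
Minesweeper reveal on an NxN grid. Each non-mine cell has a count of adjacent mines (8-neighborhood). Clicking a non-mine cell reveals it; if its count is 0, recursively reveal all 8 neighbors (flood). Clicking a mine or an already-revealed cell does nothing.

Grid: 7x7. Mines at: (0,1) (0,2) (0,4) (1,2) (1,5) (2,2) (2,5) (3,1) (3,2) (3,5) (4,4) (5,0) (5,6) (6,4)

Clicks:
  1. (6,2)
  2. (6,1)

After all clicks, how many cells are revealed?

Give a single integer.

Click 1 (6,2) count=0: revealed 9 new [(4,1) (4,2) (4,3) (5,1) (5,2) (5,3) (6,1) (6,2) (6,3)] -> total=9
Click 2 (6,1) count=1: revealed 0 new [(none)] -> total=9

Answer: 9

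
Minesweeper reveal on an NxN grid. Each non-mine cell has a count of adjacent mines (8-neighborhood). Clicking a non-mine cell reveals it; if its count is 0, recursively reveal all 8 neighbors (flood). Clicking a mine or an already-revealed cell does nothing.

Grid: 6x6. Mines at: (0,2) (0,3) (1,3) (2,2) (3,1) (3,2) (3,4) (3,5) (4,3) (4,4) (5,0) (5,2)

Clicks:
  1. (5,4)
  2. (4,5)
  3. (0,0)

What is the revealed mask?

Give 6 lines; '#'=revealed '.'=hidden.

Click 1 (5,4) count=2: revealed 1 new [(5,4)] -> total=1
Click 2 (4,5) count=3: revealed 1 new [(4,5)] -> total=2
Click 3 (0,0) count=0: revealed 6 new [(0,0) (0,1) (1,0) (1,1) (2,0) (2,1)] -> total=8

Answer: ##....
##....
##....
......
.....#
....#.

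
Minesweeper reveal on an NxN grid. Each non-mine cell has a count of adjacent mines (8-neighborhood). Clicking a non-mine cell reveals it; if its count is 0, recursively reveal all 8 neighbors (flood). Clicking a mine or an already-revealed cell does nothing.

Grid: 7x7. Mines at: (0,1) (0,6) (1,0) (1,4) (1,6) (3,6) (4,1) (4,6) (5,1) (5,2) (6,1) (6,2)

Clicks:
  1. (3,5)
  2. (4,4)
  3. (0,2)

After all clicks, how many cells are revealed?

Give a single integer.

Answer: 26

Derivation:
Click 1 (3,5) count=2: revealed 1 new [(3,5)] -> total=1
Click 2 (4,4) count=0: revealed 24 new [(1,1) (1,2) (1,3) (2,1) (2,2) (2,3) (2,4) (2,5) (3,1) (3,2) (3,3) (3,4) (4,2) (4,3) (4,4) (4,5) (5,3) (5,4) (5,5) (5,6) (6,3) (6,4) (6,5) (6,6)] -> total=25
Click 3 (0,2) count=1: revealed 1 new [(0,2)] -> total=26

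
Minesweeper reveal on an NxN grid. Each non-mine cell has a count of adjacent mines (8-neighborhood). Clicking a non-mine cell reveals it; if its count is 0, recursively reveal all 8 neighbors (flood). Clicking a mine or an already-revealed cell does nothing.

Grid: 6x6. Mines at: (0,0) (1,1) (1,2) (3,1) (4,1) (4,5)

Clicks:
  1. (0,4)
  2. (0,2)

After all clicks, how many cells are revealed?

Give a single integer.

Answer: 21

Derivation:
Click 1 (0,4) count=0: revealed 20 new [(0,3) (0,4) (0,5) (1,3) (1,4) (1,5) (2,2) (2,3) (2,4) (2,5) (3,2) (3,3) (3,4) (3,5) (4,2) (4,3) (4,4) (5,2) (5,3) (5,4)] -> total=20
Click 2 (0,2) count=2: revealed 1 new [(0,2)] -> total=21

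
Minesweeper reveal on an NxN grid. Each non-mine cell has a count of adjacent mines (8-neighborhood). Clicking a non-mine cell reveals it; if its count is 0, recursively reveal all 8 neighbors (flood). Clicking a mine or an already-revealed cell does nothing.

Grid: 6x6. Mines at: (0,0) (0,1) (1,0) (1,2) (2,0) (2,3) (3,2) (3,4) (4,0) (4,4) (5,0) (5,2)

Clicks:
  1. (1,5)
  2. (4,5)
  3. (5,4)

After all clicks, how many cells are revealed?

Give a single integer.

Click 1 (1,5) count=0: revealed 8 new [(0,3) (0,4) (0,5) (1,3) (1,4) (1,5) (2,4) (2,5)] -> total=8
Click 2 (4,5) count=2: revealed 1 new [(4,5)] -> total=9
Click 3 (5,4) count=1: revealed 1 new [(5,4)] -> total=10

Answer: 10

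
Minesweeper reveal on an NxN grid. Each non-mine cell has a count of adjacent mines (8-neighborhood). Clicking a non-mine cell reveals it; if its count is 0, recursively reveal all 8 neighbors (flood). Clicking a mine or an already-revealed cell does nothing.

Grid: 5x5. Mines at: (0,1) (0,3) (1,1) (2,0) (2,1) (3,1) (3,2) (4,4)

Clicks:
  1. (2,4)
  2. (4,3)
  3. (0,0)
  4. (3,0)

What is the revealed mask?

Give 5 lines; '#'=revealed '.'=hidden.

Answer: #....
...##
...##
#..##
...#.

Derivation:
Click 1 (2,4) count=0: revealed 6 new [(1,3) (1,4) (2,3) (2,4) (3,3) (3,4)] -> total=6
Click 2 (4,3) count=2: revealed 1 new [(4,3)] -> total=7
Click 3 (0,0) count=2: revealed 1 new [(0,0)] -> total=8
Click 4 (3,0) count=3: revealed 1 new [(3,0)] -> total=9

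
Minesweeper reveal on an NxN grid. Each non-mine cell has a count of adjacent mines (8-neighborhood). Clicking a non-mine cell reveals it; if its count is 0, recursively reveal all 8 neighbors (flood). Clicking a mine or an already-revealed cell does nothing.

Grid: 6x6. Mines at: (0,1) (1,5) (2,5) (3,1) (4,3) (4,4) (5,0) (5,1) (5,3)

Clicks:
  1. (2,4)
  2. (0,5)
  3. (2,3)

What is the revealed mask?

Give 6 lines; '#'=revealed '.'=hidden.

Click 1 (2,4) count=2: revealed 1 new [(2,4)] -> total=1
Click 2 (0,5) count=1: revealed 1 new [(0,5)] -> total=2
Click 3 (2,3) count=0: revealed 11 new [(0,2) (0,3) (0,4) (1,2) (1,3) (1,4) (2,2) (2,3) (3,2) (3,3) (3,4)] -> total=13

Answer: ..####
..###.
..###.
..###.
......
......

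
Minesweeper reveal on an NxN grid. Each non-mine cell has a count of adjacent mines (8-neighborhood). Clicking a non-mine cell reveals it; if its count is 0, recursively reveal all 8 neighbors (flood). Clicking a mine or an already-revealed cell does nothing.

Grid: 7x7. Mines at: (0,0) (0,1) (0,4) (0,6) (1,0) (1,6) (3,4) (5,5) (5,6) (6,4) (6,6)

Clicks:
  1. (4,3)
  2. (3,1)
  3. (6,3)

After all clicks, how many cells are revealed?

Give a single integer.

Click 1 (4,3) count=1: revealed 1 new [(4,3)] -> total=1
Click 2 (3,1) count=0: revealed 22 new [(1,1) (1,2) (1,3) (2,0) (2,1) (2,2) (2,3) (3,0) (3,1) (3,2) (3,3) (4,0) (4,1) (4,2) (5,0) (5,1) (5,2) (5,3) (6,0) (6,1) (6,2) (6,3)] -> total=23
Click 3 (6,3) count=1: revealed 0 new [(none)] -> total=23

Answer: 23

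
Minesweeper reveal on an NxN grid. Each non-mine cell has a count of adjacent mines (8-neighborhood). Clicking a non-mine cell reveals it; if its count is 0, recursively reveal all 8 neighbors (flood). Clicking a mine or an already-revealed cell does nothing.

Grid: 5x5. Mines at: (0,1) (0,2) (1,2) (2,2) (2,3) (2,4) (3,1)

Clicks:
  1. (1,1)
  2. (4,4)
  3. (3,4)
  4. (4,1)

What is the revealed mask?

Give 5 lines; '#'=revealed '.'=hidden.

Click 1 (1,1) count=4: revealed 1 new [(1,1)] -> total=1
Click 2 (4,4) count=0: revealed 6 new [(3,2) (3,3) (3,4) (4,2) (4,3) (4,4)] -> total=7
Click 3 (3,4) count=2: revealed 0 new [(none)] -> total=7
Click 4 (4,1) count=1: revealed 1 new [(4,1)] -> total=8

Answer: .....
.#...
.....
..###
.####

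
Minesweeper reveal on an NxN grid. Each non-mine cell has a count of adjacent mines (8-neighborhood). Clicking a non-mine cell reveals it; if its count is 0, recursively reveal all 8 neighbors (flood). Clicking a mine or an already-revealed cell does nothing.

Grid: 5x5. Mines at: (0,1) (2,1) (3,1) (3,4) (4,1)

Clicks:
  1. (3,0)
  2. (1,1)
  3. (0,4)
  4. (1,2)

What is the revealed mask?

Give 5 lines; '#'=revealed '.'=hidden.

Click 1 (3,0) count=3: revealed 1 new [(3,0)] -> total=1
Click 2 (1,1) count=2: revealed 1 new [(1,1)] -> total=2
Click 3 (0,4) count=0: revealed 9 new [(0,2) (0,3) (0,4) (1,2) (1,3) (1,4) (2,2) (2,3) (2,4)] -> total=11
Click 4 (1,2) count=2: revealed 0 new [(none)] -> total=11

Answer: ..###
.####
..###
#....
.....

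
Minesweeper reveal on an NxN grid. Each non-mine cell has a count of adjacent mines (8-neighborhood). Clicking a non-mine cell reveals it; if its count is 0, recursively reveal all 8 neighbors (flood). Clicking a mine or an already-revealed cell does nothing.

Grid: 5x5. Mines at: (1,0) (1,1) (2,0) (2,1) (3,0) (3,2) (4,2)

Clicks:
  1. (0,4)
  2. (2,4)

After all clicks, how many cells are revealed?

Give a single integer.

Answer: 13

Derivation:
Click 1 (0,4) count=0: revealed 13 new [(0,2) (0,3) (0,4) (1,2) (1,3) (1,4) (2,2) (2,3) (2,4) (3,3) (3,4) (4,3) (4,4)] -> total=13
Click 2 (2,4) count=0: revealed 0 new [(none)] -> total=13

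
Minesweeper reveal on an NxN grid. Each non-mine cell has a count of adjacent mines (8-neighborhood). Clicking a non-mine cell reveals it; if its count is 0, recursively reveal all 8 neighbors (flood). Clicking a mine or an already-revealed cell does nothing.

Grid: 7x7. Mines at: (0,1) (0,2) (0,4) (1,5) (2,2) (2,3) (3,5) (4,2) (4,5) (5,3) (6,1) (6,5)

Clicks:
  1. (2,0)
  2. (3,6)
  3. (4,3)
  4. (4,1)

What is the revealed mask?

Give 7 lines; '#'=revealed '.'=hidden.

Click 1 (2,0) count=0: revealed 10 new [(1,0) (1,1) (2,0) (2,1) (3,0) (3,1) (4,0) (4,1) (5,0) (5,1)] -> total=10
Click 2 (3,6) count=2: revealed 1 new [(3,6)] -> total=11
Click 3 (4,3) count=2: revealed 1 new [(4,3)] -> total=12
Click 4 (4,1) count=1: revealed 0 new [(none)] -> total=12

Answer: .......
##.....
##.....
##....#
##.#...
##.....
.......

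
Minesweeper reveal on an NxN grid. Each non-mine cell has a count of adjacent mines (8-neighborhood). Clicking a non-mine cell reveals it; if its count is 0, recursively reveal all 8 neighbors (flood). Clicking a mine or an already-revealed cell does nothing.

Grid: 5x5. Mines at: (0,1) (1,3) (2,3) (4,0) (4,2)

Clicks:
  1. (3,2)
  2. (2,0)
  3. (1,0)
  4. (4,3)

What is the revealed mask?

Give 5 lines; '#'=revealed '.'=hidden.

Answer: .....
###..
###..
###..
...#.

Derivation:
Click 1 (3,2) count=2: revealed 1 new [(3,2)] -> total=1
Click 2 (2,0) count=0: revealed 8 new [(1,0) (1,1) (1,2) (2,0) (2,1) (2,2) (3,0) (3,1)] -> total=9
Click 3 (1,0) count=1: revealed 0 new [(none)] -> total=9
Click 4 (4,3) count=1: revealed 1 new [(4,3)] -> total=10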